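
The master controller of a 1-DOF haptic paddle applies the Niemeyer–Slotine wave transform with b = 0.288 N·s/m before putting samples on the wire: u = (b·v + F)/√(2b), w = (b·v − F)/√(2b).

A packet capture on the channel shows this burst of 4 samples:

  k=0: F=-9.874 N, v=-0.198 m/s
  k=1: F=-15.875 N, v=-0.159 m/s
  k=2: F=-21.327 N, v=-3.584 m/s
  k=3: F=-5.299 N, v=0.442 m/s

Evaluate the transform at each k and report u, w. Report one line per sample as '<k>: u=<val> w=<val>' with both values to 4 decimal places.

0: u=-13.0853 w=12.9350
1: u=-20.9775 w=20.8568
2: u=-29.4608 w=26.7408
3: u=-6.8143 w=7.1498

k=0: b·v=0.288×(-0.198)=-0.0570; √(2b)=0.7589; u=(-0.0570+(-9.874))/0.7589=-13.0853, w=(-0.0570−(-9.874))/0.7589=12.9350
k=1: b·v=0.288×(-0.159)=-0.0458; √(2b)=0.7589; u=(-0.0458+(-15.875))/0.7589=-20.9775, w=(-0.0458−(-15.875))/0.7589=20.8568
k=2: b·v=0.288×(-3.584)=-1.0322; √(2b)=0.7589; u=(-1.0322+(-21.327))/0.7589=-29.4608, w=(-1.0322−(-21.327))/0.7589=26.7408
k=3: b·v=0.288×0.442=0.1273; √(2b)=0.7589; u=(0.1273+(-5.299))/0.7589=-6.8143, w=(0.1273−(-5.299))/0.7589=7.1498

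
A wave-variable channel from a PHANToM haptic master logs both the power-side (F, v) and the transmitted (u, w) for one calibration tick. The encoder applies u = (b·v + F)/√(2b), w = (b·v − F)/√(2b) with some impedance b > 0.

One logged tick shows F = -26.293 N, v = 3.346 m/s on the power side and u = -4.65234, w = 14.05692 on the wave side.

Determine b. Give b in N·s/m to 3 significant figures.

b = 3.95 N·s/m

u + w = 9.4046;  u + w = √(2b)·v, so √(2b) = 9.4046/3.346 = 2.8107.
b = (√(2b))²/2 = 7.9000/2 = 3.9500.
(Check via u − w = 2F/√(2b): u − w = -18.7093, 2F/√(2b) = -18.7093.)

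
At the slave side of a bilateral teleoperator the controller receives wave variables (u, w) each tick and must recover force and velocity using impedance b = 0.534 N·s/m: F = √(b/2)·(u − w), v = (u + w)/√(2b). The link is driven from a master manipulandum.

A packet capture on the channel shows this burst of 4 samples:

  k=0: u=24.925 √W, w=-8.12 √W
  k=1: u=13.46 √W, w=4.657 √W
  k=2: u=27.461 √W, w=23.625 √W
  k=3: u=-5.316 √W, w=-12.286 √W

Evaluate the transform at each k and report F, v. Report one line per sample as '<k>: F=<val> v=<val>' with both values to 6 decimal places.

k=0: u−w=33.045000, u+w=16.805000; √(b/2)=0.516720, √(2b)=1.033441; F=0.516720×33.045=17.075027, v=16.805000/1.033441=16.261211
k=1: u−w=8.803000, u+w=18.117000; √(b/2)=0.516720, √(2b)=1.033441; F=0.516720×8.803=4.548690, v=18.117000/1.033441=17.530757
k=2: u−w=3.836000, u+w=51.086000; √(b/2)=0.516720, √(2b)=1.033441; F=0.516720×3.836=1.982140, v=51.086000/1.033441=49.432921
k=3: u−w=6.970000, u+w=-17.602000; √(b/2)=0.516720, √(2b)=1.033441; F=0.516720×6.97=3.601541, v=-17.602000/1.033441=-17.032421

0: F=17.075027 v=16.261211
1: F=4.548690 v=17.530757
2: F=1.982140 v=49.432921
3: F=3.601541 v=-17.032421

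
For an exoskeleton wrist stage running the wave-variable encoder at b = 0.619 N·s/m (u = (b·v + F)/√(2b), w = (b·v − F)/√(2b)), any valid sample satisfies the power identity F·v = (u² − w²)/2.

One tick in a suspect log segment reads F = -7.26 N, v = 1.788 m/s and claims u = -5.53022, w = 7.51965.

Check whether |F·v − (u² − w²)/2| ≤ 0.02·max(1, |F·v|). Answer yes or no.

F·v = (-7.26)×1.788 = -12.98088 W.
(u² − w²)/2 = (30.58333 − 56.54514)/2 = -12.98090 W.
|Δ| = 0.00002;  2% of max(1, |F·v|) = 0.25962.

yes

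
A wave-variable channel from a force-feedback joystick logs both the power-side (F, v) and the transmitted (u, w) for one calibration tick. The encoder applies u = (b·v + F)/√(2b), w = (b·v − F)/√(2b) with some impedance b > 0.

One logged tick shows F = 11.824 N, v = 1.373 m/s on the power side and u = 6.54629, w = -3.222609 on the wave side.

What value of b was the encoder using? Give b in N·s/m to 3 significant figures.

u + w = 3.323681;  u + w = √(2b)·v, so √(2b) = 3.323681/1.373 = 2.420744.
b = (√(2b))²/2 = 5.860000/2 = 2.930000.
(Check via u − w = 2F/√(2b): u − w = 9.768899, 2F/√(2b) = 9.768899.)

b = 2.93 N·s/m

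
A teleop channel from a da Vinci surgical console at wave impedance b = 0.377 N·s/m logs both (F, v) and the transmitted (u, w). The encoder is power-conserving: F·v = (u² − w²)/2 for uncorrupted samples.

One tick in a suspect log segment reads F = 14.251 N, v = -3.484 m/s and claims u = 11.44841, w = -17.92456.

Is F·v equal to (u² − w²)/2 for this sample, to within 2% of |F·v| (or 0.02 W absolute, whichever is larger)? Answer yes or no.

no

F·v = 14.251×(-3.484) = -49.65048 W.
(u² − w²)/2 = (131.06609 − 321.28985)/2 = -95.11188 W.
|Δ| = 45.46140;  2% of max(1, |F·v|) = 0.99301.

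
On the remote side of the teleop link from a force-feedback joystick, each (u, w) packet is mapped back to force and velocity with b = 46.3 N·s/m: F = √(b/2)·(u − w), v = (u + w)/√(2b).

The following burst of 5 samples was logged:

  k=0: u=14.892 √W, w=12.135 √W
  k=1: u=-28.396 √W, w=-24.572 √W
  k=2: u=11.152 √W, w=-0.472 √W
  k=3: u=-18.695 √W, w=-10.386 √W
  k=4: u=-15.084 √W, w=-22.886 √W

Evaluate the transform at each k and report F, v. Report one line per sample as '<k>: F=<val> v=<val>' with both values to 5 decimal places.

0: F=13.26515 v=2.80862
1: F=-18.39896 v=-5.50438
2: F=55.92823 v=1.10985
3: F=-39.97829 v=-3.02207
4: F=37.53889 v=-3.94580

k=0: u−w=2.75700, u+w=27.02700; √(b/2)=4.81144, √(2b)=9.62289; F=4.81144×2.757=13.26515, v=27.02700/9.62289=2.80862
k=1: u−w=-3.82400, u+w=-52.96800; √(b/2)=4.81144, √(2b)=9.62289; F=4.81144×(-3.824)=-18.39896, v=-52.96800/9.62289=-5.50438
k=2: u−w=11.62400, u+w=10.68000; √(b/2)=4.81144, √(2b)=9.62289; F=4.81144×11.624=55.92823, v=10.68000/9.62289=1.10985
k=3: u−w=-8.30900, u+w=-29.08100; √(b/2)=4.81144, √(2b)=9.62289; F=4.81144×(-8.309)=-39.97829, v=-29.08100/9.62289=-3.02207
k=4: u−w=7.80200, u+w=-37.97000; √(b/2)=4.81144, √(2b)=9.62289; F=4.81144×7.802=37.53889, v=-37.97000/9.62289=-3.94580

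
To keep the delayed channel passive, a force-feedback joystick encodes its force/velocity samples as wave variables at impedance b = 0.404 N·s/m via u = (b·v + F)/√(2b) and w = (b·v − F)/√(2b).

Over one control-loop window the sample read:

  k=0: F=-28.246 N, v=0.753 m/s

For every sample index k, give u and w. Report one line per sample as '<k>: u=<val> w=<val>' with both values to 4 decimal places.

k=0: b·v=0.404×0.753=0.3042; √(2b)=0.8989; u=(0.3042+(-28.246))/0.8989=-31.0848, w=(0.3042−(-28.246))/0.8989=31.7617

0: u=-31.0848 w=31.7617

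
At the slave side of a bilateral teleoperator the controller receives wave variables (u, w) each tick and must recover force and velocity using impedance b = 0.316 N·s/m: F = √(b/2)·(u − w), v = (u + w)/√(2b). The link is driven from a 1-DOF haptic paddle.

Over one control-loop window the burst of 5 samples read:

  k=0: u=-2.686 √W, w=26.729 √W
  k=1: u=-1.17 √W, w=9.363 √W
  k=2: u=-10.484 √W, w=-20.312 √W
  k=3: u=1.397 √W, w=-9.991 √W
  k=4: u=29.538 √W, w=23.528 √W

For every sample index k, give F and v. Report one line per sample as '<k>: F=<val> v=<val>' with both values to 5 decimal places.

0: F=-11.69223 v=30.24337
1: F=-4.18678 v=10.30586
2: F=3.90655 v=-38.73787
3: F=4.52664 v=-10.81028
4: F=2.38893 v=66.75101

k=0: u−w=-29.41500, u+w=24.04300; √(b/2)=0.39749, √(2b)=0.79498; F=0.39749×(-29.415)=-11.69223, v=24.04300/0.79498=30.24337
k=1: u−w=-10.53300, u+w=8.19300; √(b/2)=0.39749, √(2b)=0.79498; F=0.39749×(-10.533)=-4.18678, v=8.19300/0.79498=10.30586
k=2: u−w=9.82800, u+w=-30.79600; √(b/2)=0.39749, √(2b)=0.79498; F=0.39749×9.828=3.90655, v=-30.79600/0.79498=-38.73787
k=3: u−w=11.38800, u+w=-8.59400; √(b/2)=0.39749, √(2b)=0.79498; F=0.39749×11.388=4.52664, v=-8.59400/0.79498=-10.81028
k=4: u−w=6.01000, u+w=53.06600; √(b/2)=0.39749, √(2b)=0.79498; F=0.39749×6.01=2.38893, v=53.06600/0.79498=66.75101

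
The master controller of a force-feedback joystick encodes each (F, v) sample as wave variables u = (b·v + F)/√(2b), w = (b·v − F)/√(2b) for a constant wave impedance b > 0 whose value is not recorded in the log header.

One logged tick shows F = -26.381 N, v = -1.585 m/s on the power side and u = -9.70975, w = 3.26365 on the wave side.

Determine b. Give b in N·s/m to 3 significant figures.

b = 8.27 N·s/m

u + w = -6.4461;  u + w = √(2b)·v, so √(2b) = -6.4461/(-1.585) = 4.0669.
b = (√(2b))²/2 = 16.5400/2 = 8.2700.
(Check via u − w = 2F/√(2b): u − w = -12.9734, 2F/√(2b) = -12.9734.)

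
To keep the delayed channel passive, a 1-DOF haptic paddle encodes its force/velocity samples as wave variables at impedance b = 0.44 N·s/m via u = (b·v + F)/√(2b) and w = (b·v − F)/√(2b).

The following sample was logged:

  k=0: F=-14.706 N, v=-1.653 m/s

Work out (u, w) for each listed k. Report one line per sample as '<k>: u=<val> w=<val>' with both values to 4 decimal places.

k=0: b·v=0.44×(-1.653)=-0.7273; √(2b)=0.9381; u=(-0.7273+(-14.706))/0.9381=-16.4520, w=(-0.7273−(-14.706))/0.9381=14.9013

0: u=-16.4520 w=14.9013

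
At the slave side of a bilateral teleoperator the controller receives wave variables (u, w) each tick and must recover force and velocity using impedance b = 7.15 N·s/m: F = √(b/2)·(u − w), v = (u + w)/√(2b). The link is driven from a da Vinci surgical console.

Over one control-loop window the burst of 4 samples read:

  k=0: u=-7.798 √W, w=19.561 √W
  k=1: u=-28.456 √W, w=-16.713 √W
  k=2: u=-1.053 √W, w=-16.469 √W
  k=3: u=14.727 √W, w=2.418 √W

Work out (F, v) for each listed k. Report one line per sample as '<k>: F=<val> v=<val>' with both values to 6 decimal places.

0: F=-51.729495 v=3.110642
1: F=-22.203277 v=-11.944623
2: F=29.148065 v=-4.633569
3: F=23.273451 v=4.533874

k=0: u−w=-27.359000, u+w=11.763000; √(b/2)=1.890767, √(2b)=3.781534; F=1.890767×(-27.359)=-51.729495, v=11.763000/3.781534=3.110642
k=1: u−w=-11.743000, u+w=-45.169000; √(b/2)=1.890767, √(2b)=3.781534; F=1.890767×(-11.743)=-22.203277, v=-45.169000/3.781534=-11.944623
k=2: u−w=15.416000, u+w=-17.522000; √(b/2)=1.890767, √(2b)=3.781534; F=1.890767×15.416=29.148065, v=-17.522000/3.781534=-4.633569
k=3: u−w=12.309000, u+w=17.145000; √(b/2)=1.890767, √(2b)=3.781534; F=1.890767×12.309=23.273451, v=17.145000/3.781534=4.533874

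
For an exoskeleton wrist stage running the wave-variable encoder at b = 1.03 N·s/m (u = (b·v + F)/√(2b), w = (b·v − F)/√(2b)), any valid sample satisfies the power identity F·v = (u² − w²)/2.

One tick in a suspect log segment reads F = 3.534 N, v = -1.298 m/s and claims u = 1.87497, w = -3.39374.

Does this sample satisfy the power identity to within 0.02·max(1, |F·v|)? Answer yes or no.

no

F·v = 3.534×(-1.298) = -4.5871 W.
(u² − w²)/2 = (3.5155 − 11.5175)/2 = -4.0010 W.
|Δ| = 0.5862;  2% of max(1, |F·v|) = 0.0917.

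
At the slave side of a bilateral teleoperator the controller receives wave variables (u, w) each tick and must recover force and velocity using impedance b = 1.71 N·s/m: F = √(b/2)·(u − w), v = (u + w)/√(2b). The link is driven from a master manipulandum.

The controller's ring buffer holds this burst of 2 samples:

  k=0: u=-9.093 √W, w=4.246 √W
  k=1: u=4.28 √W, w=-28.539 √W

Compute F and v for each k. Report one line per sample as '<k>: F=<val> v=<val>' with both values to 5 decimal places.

0: F=-12.33407 v=-2.62096
1: F=30.34649 v=-13.11776

k=0: u−w=-13.33900, u+w=-4.84700; √(b/2)=0.92466, √(2b)=1.84932; F=0.92466×(-13.339)=-12.33407, v=-4.84700/1.84932=-2.62096
k=1: u−w=32.81900, u+w=-24.25900; √(b/2)=0.92466, √(2b)=1.84932; F=0.92466×32.819=30.34649, v=-24.25900/1.84932=-13.11776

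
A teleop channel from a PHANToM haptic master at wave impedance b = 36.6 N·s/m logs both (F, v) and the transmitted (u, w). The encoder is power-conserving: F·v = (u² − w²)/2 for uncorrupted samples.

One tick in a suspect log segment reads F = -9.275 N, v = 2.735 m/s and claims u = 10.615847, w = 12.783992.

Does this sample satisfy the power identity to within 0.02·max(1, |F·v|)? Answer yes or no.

yes

F·v = (-9.275)×2.735 = -25.367125 W.
(u² − w²)/2 = (112.696208 − 163.430451)/2 = -25.367122 W.
|Δ| = 0.000003;  2% of max(1, |F·v|) = 0.507343.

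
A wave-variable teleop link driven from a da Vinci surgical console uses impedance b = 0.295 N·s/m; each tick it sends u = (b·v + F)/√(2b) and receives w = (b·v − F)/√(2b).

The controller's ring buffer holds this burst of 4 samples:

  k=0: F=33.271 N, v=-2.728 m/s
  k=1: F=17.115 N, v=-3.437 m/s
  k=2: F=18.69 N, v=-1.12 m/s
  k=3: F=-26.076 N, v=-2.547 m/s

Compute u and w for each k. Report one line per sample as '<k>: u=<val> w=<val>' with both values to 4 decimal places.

k=0: b·v=0.295×(-2.728)=-0.8048; √(2b)=0.7681; u=(-0.8048+33.271)/0.7681=42.2674, w=(-0.8048−33.271)/0.7681=-44.3629
k=1: b·v=0.295×(-3.437)=-1.0139; √(2b)=0.7681; u=(-1.0139+17.115)/0.7681=20.9618, w=(-1.0139−17.115)/0.7681=-23.6018
k=2: b·v=0.295×(-1.12)=-0.3304; √(2b)=0.7681; u=(-0.3304+18.69)/0.7681=23.9022, w=(-0.3304−18.69)/0.7681=-24.7625
k=3: b·v=0.295×(-2.547)=-0.7514; √(2b)=0.7681; u=(-0.7514+(-26.076))/0.7681=-34.9263, w=(-0.7514−(-26.076))/0.7681=32.9699

0: u=42.2674 w=-44.3629
1: u=20.9618 w=-23.6018
2: u=23.9022 w=-24.7625
3: u=-34.9263 w=32.9699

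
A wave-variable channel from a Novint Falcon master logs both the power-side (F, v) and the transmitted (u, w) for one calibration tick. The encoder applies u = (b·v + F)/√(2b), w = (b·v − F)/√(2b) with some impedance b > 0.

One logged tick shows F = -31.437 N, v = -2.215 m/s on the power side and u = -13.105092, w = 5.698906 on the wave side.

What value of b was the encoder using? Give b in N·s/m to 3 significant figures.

u + w = -7.406186;  u + w = √(2b)·v, so √(2b) = -7.406186/(-2.215) = 3.343651.
b = (√(2b))²/2 = 11.179999/2 = 5.590000.
(Check via u − w = 2F/√(2b): u − w = -18.803998, 2F/√(2b) = -18.803998.)

b = 5.59 N·s/m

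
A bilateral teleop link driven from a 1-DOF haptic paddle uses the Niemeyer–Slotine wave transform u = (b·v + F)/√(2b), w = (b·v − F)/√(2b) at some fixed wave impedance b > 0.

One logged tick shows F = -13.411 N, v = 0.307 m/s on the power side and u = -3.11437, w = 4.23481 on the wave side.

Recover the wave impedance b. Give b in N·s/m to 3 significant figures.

b = 6.66 N·s/m

u + w = 1.1204;  u + w = √(2b)·v, so √(2b) = 1.1204/0.307 = 3.6496.
b = (√(2b))²/2 = 13.3199/2 = 6.6599.
(Check via u − w = 2F/√(2b): u − w = -7.3492, 2F/√(2b) = -7.3492.)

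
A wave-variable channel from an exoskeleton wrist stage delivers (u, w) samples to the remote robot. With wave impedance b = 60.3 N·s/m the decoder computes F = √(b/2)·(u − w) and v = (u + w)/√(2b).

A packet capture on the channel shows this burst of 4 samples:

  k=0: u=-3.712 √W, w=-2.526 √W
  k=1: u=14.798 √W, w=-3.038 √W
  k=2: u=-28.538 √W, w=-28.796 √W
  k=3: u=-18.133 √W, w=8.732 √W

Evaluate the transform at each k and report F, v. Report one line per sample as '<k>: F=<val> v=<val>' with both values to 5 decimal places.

k=0: u−w=-1.18600, u+w=-6.23800; √(b/2)=5.49090, √(2b)=10.98180; F=5.49090×(-1.186)=-6.51221, v=-6.23800/10.98180=-0.56803
k=1: u−w=17.83600, u+w=11.76000; √(b/2)=5.49090, √(2b)=10.98180; F=5.49090×17.836=97.93572, v=11.76000/10.98180=1.07086
k=2: u−w=0.25800, u+w=-57.33400; √(b/2)=5.49090, √(2b)=10.98180; F=5.49090×0.258=1.41665, v=-57.33400/10.98180=-5.22082
k=3: u−w=-26.86500, u+w=-9.40100; √(b/2)=5.49090, √(2b)=10.98180; F=5.49090×(-26.865)=-147.51307, v=-9.40100/10.98180=-0.85605

0: F=-6.51221 v=-0.56803
1: F=97.93572 v=1.07086
2: F=1.41665 v=-5.22082
3: F=-147.51307 v=-0.85605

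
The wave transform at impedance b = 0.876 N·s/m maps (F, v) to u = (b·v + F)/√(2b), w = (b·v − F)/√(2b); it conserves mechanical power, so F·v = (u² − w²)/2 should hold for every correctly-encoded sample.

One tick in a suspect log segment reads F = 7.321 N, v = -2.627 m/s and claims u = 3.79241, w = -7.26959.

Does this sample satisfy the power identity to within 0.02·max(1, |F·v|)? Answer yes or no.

F·v = 7.321×(-2.627) = -19.23227 W.
(u² − w²)/2 = (14.38237 − 52.84694)/2 = -19.23228 W.
|Δ| = 0.00002;  2% of max(1, |F·v|) = 0.38465.

yes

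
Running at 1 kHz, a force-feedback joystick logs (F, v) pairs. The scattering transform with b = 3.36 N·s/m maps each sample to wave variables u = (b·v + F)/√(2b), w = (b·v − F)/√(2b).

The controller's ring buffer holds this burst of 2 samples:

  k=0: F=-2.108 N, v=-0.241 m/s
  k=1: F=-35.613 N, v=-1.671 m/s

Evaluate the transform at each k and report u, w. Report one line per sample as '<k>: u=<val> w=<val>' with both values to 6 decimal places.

0: u=-1.125550 w=0.500807
1: u=-15.903877 w=11.572149

k=0: b·v=3.36×(-0.241)=-0.809760; √(2b)=2.592296; u=(-0.809760+(-2.108))/2.592296=-1.125550, w=(-0.809760−(-2.108))/2.592296=0.500807
k=1: b·v=3.36×(-1.671)=-5.614560; √(2b)=2.592296; u=(-5.614560+(-35.613))/2.592296=-15.903877, w=(-5.614560−(-35.613))/2.592296=11.572149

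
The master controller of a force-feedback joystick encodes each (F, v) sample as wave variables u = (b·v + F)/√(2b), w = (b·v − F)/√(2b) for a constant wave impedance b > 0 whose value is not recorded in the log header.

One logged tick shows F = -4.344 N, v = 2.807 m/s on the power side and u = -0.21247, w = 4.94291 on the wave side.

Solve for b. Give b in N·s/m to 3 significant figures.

b = 1.42 N·s/m

u + w = 4.7304;  u + w = √(2b)·v, so √(2b) = 4.7304/2.807 = 1.6852.
b = (√(2b))²/2 = 2.8400/2 = 1.4200.
(Check via u − w = 2F/√(2b): u − w = -5.1554, 2F/√(2b) = -5.1554.)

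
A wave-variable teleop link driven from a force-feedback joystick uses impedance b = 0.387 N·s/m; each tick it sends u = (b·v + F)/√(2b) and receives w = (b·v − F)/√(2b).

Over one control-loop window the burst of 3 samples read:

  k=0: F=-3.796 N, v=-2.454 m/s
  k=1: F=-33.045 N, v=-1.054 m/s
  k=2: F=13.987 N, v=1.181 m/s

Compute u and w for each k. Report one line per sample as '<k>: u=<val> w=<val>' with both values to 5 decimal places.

k=0: b·v=0.387×(-2.454)=-0.94970; √(2b)=0.87977; u=(-0.94970+(-3.796))/0.87977=-5.39423, w=(-0.94970−(-3.796))/0.87977=3.23527
k=1: b·v=0.387×(-1.054)=-0.40790; √(2b)=0.87977; u=(-0.40790+(-33.045))/0.87977=-38.02448, w=(-0.40790−(-33.045))/0.87977=37.09720
k=2: b·v=0.387×1.181=0.45705; √(2b)=0.87977; u=(0.45705+13.987)/0.87977=16.41793, w=(0.45705−13.987)/0.87977=-15.37892

0: u=-5.39423 w=3.23527
1: u=-38.02448 w=37.09720
2: u=16.41793 w=-15.37892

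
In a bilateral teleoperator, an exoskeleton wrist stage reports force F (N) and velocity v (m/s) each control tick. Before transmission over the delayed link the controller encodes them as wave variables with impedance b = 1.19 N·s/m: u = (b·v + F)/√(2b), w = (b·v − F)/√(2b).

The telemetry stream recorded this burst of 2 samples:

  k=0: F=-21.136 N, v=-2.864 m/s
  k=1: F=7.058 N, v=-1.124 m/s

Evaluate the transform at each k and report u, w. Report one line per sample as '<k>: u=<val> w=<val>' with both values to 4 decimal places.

0: u=-15.9096 w=11.4913
1: u=3.7080 w=-5.4420

k=0: b·v=1.19×(-2.864)=-3.4082; √(2b)=1.5427; u=(-3.4082+(-21.136))/1.5427=-15.9096, w=(-3.4082−(-21.136))/1.5427=11.4913
k=1: b·v=1.19×(-1.124)=-1.3376; √(2b)=1.5427; u=(-1.3376+7.058)/1.5427=3.7080, w=(-1.3376−7.058)/1.5427=-5.4420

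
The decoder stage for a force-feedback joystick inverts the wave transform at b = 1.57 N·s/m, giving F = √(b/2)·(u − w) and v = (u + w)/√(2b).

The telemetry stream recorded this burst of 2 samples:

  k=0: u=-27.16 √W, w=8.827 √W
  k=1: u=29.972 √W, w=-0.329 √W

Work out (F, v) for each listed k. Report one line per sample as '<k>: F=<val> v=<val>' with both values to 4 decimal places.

0: F=-31.8846 v=-10.3459
1: F=26.8468 v=16.7285

k=0: u−w=-35.9870, u+w=-18.3330; √(b/2)=0.8860, √(2b)=1.7720; F=0.8860×(-35.987)=-31.8846, v=-18.3330/1.7720=-10.3459
k=1: u−w=30.3010, u+w=29.6430; √(b/2)=0.8860, √(2b)=1.7720; F=0.8860×30.301=26.8468, v=29.6430/1.7720=16.7285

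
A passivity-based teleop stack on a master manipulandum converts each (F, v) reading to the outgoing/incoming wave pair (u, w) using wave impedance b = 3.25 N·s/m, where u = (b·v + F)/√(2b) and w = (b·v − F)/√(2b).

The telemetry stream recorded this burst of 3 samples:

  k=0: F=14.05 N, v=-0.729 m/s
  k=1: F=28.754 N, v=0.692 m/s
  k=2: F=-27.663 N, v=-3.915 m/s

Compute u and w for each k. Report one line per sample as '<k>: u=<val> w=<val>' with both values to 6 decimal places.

k=0: b·v=3.25×(-0.729)=-2.369250; √(2b)=2.549510; u=(-2.369250+14.05)/2.549510=4.581567, w=(-2.369250−14.05)/2.549510=-6.440160
k=1: b·v=3.25×0.692=2.249000; √(2b)=2.549510; u=(2.249000+28.754)/2.549510=12.160377, w=(2.249000−28.754)/2.549510=-10.396116
k=2: b·v=3.25×(-3.915)=-12.723750; √(2b)=2.549510; u=(-12.723750+(-27.663))/2.549510=-15.840987, w=(-12.723750−(-27.663))/2.549510=5.859656

0: u=4.581567 w=-6.440160
1: u=12.160377 w=-10.396116
2: u=-15.840987 w=5.859656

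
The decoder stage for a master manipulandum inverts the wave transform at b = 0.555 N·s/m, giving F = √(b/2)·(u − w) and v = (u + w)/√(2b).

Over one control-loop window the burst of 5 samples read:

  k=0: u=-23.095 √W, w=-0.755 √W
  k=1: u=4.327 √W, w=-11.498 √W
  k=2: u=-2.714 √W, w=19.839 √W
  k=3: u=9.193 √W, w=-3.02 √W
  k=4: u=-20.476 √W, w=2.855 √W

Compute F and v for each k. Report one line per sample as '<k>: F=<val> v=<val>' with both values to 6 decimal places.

0: F=-11.768325 v=-22.637418
1: F=8.336336 v=-6.806412
2: F=-11.880530 v=16.254331
3: F=6.433597 v=5.859152
4: F=-12.290367 v=-16.725113

k=0: u−w=-22.340000, u+w=-23.850000; √(b/2)=0.526783, √(2b)=1.053565; F=0.526783×(-22.34)=-11.768325, v=-23.850000/1.053565=-22.637418
k=1: u−w=15.825000, u+w=-7.171000; √(b/2)=0.526783, √(2b)=1.053565; F=0.526783×15.825=8.336336, v=-7.171000/1.053565=-6.806412
k=2: u−w=-22.553000, u+w=17.125000; √(b/2)=0.526783, √(2b)=1.053565; F=0.526783×(-22.553)=-11.880530, v=17.125000/1.053565=16.254331
k=3: u−w=12.213000, u+w=6.173000; √(b/2)=0.526783, √(2b)=1.053565; F=0.526783×12.213=6.433597, v=6.173000/1.053565=5.859152
k=4: u−w=-23.331000, u+w=-17.621000; √(b/2)=0.526783, √(2b)=1.053565; F=0.526783×(-23.331)=-12.290367, v=-17.621000/1.053565=-16.725113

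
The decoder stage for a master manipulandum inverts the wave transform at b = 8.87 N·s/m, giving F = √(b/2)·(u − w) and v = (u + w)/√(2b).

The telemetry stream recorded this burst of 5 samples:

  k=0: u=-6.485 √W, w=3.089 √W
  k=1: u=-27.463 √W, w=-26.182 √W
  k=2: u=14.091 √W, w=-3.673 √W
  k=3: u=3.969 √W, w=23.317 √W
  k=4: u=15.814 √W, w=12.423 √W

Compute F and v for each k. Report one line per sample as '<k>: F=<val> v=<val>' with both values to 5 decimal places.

0: F=-20.16231 v=-0.80629
1: F=-2.69771 v=-12.73657
2: F=37.40999 v=2.47348
3: F=-40.74580 v=6.47833
4: F=7.14126 v=6.70412

k=0: u−w=-9.57400, u+w=-3.39600; √(b/2)=2.10594, √(2b)=4.21189; F=2.10594×(-9.574)=-20.16231, v=-3.39600/4.21189=-0.80629
k=1: u−w=-1.28100, u+w=-53.64500; √(b/2)=2.10594, √(2b)=4.21189; F=2.10594×(-1.281)=-2.69771, v=-53.64500/4.21189=-12.73657
k=2: u−w=17.76400, u+w=10.41800; √(b/2)=2.10594, √(2b)=4.21189; F=2.10594×17.764=37.40999, v=10.41800/4.21189=2.47348
k=3: u−w=-19.34800, u+w=27.28600; √(b/2)=2.10594, √(2b)=4.21189; F=2.10594×(-19.348)=-40.74580, v=27.28600/4.21189=6.47833
k=4: u−w=3.39100, u+w=28.23700; √(b/2)=2.10594, √(2b)=4.21189; F=2.10594×3.391=7.14126, v=28.23700/4.21189=6.70412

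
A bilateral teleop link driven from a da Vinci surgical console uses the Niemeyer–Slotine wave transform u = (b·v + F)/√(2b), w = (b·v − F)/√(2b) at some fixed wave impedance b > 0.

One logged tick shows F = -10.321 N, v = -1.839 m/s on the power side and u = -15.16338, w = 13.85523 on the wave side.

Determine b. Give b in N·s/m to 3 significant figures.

u + w = -1.30815;  u + w = √(2b)·v, so √(2b) = -1.30815/(-1.839) = 0.71134.
b = (√(2b))²/2 = 0.50600/2 = 0.25300.
(Check via u − w = 2F/√(2b): u − w = -29.01861, 2F/√(2b) = -29.01857.)

b = 0.253 N·s/m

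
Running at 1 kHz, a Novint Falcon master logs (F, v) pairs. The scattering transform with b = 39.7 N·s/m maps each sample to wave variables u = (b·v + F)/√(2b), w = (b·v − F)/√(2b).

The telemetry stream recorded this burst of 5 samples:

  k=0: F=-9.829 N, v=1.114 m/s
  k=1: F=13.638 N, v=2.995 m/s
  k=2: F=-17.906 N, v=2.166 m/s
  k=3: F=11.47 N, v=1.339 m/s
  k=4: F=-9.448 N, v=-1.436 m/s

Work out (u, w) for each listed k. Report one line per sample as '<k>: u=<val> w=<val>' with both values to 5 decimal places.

k=0: b·v=39.7×1.114=44.22580; √(2b)=8.91067; u=(44.22580+(-9.829))/8.91067=3.86018, w=(44.22580−(-9.829))/8.91067=6.06630
k=1: b·v=39.7×2.995=118.90150; √(2b)=8.91067; u=(118.90150+13.638)/8.91067=14.87425, w=(118.90150−13.638)/8.91067=11.81320
k=2: b·v=39.7×2.166=85.99020; √(2b)=8.91067; u=(85.99020+(-17.906))/8.91067=7.64075, w=(85.99020−(-17.906))/8.91067=11.65975
k=3: b·v=39.7×1.339=53.15830; √(2b)=8.91067; u=(53.15830+11.47)/8.91067=7.25291, w=(53.15830−11.47)/8.91067=4.67847
k=4: b·v=39.7×(-1.436)=-57.00920; √(2b)=8.91067; u=(-57.00920+(-9.448))/8.91067=-7.45816, w=(-57.00920−(-9.448))/8.91067=-5.33756

0: u=3.86018 w=6.06630
1: u=14.87425 w=11.81320
2: u=7.64075 w=11.65975
3: u=7.25291 w=4.67847
4: u=-7.45816 w=-5.33756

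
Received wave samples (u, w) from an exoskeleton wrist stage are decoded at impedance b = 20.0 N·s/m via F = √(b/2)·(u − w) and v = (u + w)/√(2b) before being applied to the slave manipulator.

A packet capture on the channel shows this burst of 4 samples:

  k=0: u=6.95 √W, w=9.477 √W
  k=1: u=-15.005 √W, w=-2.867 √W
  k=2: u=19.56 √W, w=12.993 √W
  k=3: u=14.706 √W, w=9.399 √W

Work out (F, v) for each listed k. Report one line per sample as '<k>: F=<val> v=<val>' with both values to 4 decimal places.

k=0: u−w=-2.5270, u+w=16.4270; √(b/2)=3.1623, √(2b)=6.3246; F=3.1623×(-2.527)=-7.9911, v=16.4270/6.3246=2.5973
k=1: u−w=-12.1380, u+w=-17.8720; √(b/2)=3.1623, √(2b)=6.3246; F=3.1623×(-12.138)=-38.3837, v=-17.8720/6.3246=-2.8258
k=2: u−w=6.5670, u+w=32.5530; √(b/2)=3.1623, √(2b)=6.3246; F=3.1623×6.567=20.7667, v=32.5530/6.3246=5.1471
k=3: u−w=5.3070, u+w=24.1050; √(b/2)=3.1623, √(2b)=6.3246; F=3.1623×5.307=16.7822, v=24.1050/6.3246=3.8113

0: F=-7.9911 v=2.5973
1: F=-38.3837 v=-2.8258
2: F=20.7667 v=5.1471
3: F=16.7822 v=3.8113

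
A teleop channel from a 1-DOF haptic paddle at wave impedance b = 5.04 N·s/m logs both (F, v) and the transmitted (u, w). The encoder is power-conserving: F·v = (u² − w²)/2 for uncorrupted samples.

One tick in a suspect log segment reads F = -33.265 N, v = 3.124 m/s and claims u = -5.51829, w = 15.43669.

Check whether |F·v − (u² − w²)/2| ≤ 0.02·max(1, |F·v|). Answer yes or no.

yes

F·v = (-33.265)×3.124 = -103.9199 W.
(u² − w²)/2 = (30.4515 − 238.2914)/2 = -103.9199 W.
|Δ| = 0.0001;  2% of max(1, |F·v|) = 2.0784.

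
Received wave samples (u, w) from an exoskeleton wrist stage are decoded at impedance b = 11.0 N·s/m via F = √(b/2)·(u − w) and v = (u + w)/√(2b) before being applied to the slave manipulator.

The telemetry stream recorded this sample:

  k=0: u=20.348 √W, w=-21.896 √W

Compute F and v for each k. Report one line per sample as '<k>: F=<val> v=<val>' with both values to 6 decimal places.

k=0: u−w=42.244000, u+w=-1.548000; √(b/2)=2.345208, √(2b)=4.690416; F=2.345208×42.244=99.070962, v=-1.548000/4.690416=-0.330035

0: F=99.070962 v=-0.330035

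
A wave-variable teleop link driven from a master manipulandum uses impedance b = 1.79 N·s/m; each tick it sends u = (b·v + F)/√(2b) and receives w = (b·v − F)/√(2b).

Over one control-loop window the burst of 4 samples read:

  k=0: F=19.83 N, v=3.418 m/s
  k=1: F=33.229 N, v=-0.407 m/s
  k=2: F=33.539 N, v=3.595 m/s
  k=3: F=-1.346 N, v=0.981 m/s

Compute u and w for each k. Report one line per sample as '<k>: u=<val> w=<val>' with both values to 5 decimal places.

0: u=13.71406 w=-7.24690
1: u=17.17703 w=-17.94711
2: u=21.12694 w=-14.32488
3: u=0.21669 w=1.63945

k=0: b·v=1.79×3.418=6.11822; √(2b)=1.89209; u=(6.11822+19.83)/1.89209=13.71406, w=(6.11822−19.83)/1.89209=-7.24690
k=1: b·v=1.79×(-0.407)=-0.72853; √(2b)=1.89209; u=(-0.72853+33.229)/1.89209=17.17703, w=(-0.72853−33.229)/1.89209=-17.94711
k=2: b·v=1.79×3.595=6.43505; √(2b)=1.89209; u=(6.43505+33.539)/1.89209=21.12694, w=(6.43505−33.539)/1.89209=-14.32488
k=3: b·v=1.79×0.981=1.75599; √(2b)=1.89209; u=(1.75599+(-1.346))/1.89209=0.21669, w=(1.75599−(-1.346))/1.89209=1.63945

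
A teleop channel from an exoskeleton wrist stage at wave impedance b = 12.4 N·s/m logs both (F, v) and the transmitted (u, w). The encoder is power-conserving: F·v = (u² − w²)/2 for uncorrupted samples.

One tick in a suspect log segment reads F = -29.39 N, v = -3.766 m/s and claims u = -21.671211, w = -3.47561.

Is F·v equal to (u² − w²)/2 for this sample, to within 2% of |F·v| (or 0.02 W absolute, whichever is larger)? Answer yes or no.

no

F·v = (-29.39)×(-3.766) = 110.682740 W.
(u² − w²)/2 = (469.641386 − 12.079865)/2 = 228.780761 W.
|Δ| = 118.098021;  2% of max(1, |F·v|) = 2.213655.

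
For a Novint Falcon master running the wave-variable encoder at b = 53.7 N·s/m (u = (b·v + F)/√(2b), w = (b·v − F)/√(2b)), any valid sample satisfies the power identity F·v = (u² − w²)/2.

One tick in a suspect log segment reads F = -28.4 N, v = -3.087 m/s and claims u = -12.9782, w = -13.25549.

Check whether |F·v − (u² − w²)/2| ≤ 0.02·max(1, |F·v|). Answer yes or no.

F·v = (-28.4)×(-3.087) = 87.67080 W.
(u² − w²)/2 = (168.43368 − 175.70802)/2 = -3.63717 W.
|Δ| = 91.30797;  2% of max(1, |F·v|) = 1.75342.

no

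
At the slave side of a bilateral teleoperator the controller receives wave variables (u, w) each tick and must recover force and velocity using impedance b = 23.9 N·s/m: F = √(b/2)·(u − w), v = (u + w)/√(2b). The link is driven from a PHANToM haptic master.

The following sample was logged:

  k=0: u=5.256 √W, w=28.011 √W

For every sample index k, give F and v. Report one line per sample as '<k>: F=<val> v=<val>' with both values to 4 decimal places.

k=0: u−w=-22.7550, u+w=33.2670; √(b/2)=3.4569, √(2b)=6.9138; F=3.4569×(-22.755)=-78.6612, v=33.2670/6.9138=4.8117

0: F=-78.6612 v=4.8117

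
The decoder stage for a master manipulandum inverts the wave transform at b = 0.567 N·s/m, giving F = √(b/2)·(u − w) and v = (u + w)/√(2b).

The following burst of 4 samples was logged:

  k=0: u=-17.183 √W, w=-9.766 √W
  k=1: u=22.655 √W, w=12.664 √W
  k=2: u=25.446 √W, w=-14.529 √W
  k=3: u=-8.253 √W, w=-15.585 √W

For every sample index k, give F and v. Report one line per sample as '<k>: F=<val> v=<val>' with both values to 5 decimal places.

0: F=-3.94916 v=-25.30674
1: F=5.31968 v=33.16667
2: F=21.28458 v=10.25172
3: F=3.90390 v=-22.38532

k=0: u−w=-7.41700, u+w=-26.94900; √(b/2)=0.53245, √(2b)=1.06489; F=0.53245×(-7.417)=-3.94916, v=-26.94900/1.06489=-25.30674
k=1: u−w=9.99100, u+w=35.31900; √(b/2)=0.53245, √(2b)=1.06489; F=0.53245×9.991=5.31968, v=35.31900/1.06489=33.16667
k=2: u−w=39.97500, u+w=10.91700; √(b/2)=0.53245, √(2b)=1.06489; F=0.53245×39.975=21.28458, v=10.91700/1.06489=10.25172
k=3: u−w=7.33200, u+w=-23.83800; √(b/2)=0.53245, √(2b)=1.06489; F=0.53245×7.332=3.90390, v=-23.83800/1.06489=-22.38532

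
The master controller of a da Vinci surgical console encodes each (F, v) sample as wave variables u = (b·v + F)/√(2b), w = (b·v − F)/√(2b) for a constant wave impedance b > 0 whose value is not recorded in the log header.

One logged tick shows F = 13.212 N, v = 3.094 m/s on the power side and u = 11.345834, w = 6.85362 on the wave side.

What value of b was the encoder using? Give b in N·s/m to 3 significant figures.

b = 17.3 N·s/m

u + w = 18.199454;  u + w = √(2b)·v, so √(2b) = 18.199454/3.094 = 5.882176.
b = (√(2b))²/2 = 34.600000/2 = 17.300000.
(Check via u − w = 2F/√(2b): u − w = 4.492214, 2F/√(2b) = 4.492215.)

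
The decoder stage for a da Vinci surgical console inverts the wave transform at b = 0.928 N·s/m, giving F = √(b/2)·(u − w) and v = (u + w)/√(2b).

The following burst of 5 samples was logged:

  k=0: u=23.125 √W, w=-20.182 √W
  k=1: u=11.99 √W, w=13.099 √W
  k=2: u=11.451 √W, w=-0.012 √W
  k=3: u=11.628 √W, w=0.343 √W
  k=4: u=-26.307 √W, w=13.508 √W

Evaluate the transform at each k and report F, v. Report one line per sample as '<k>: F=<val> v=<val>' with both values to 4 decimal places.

0: F=29.4997 v=2.1602
1: F=-0.7554 v=18.4160
2: F=7.8083 v=8.3965
3: F=7.6871 v=8.7870
4: F=-27.1210 v=-9.3948

k=0: u−w=43.3070, u+w=2.9430; √(b/2)=0.6812, √(2b)=1.3624; F=0.6812×43.307=29.4997, v=2.9430/1.3624=2.1602
k=1: u−w=-1.1090, u+w=25.0890; √(b/2)=0.6812, √(2b)=1.3624; F=0.6812×(-1.109)=-0.7554, v=25.0890/1.3624=18.4160
k=2: u−w=11.4630, u+w=11.4390; √(b/2)=0.6812, √(2b)=1.3624; F=0.6812×11.463=7.8083, v=11.4390/1.3624=8.3965
k=3: u−w=11.2850, u+w=11.9710; √(b/2)=0.6812, √(2b)=1.3624; F=0.6812×11.285=7.6871, v=11.9710/1.3624=8.7870
k=4: u−w=-39.8150, u+w=-12.7990; √(b/2)=0.6812, √(2b)=1.3624; F=0.6812×(-39.815)=-27.1210, v=-12.7990/1.3624=-9.3948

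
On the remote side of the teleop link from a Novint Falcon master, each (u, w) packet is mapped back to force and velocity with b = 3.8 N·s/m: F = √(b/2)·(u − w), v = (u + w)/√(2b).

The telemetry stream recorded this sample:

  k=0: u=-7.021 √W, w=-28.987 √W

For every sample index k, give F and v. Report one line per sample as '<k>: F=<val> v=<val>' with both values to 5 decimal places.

k=0: u−w=21.96600, u+w=-36.00800; √(b/2)=1.37840, √(2b)=2.75681; F=1.37840×21.966=30.27804, v=-36.00800/2.75681=-13.06147

0: F=30.27804 v=-13.06147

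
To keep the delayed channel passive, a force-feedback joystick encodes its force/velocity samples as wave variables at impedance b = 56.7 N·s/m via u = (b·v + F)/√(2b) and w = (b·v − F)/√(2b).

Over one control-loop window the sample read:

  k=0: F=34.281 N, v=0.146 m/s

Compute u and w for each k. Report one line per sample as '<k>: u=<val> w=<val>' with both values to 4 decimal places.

k=0: b·v=56.7×0.146=8.2782; √(2b)=10.6489; u=(8.2782+34.281)/10.6489=3.9966, w=(8.2782−34.281)/10.6489=-2.4418

0: u=3.9966 w=-2.4418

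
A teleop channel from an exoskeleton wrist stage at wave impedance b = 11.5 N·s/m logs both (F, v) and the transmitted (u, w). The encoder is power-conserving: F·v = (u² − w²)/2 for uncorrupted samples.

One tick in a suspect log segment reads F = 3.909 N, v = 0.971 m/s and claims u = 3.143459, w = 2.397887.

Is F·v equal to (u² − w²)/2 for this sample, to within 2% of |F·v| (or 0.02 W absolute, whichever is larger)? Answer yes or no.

F·v = 3.909×0.971 = 3.795639 W.
(u² − w²)/2 = (9.881334 − 5.749862)/2 = 2.065736 W.
|Δ| = 1.729903;  2% of max(1, |F·v|) = 0.075913.

no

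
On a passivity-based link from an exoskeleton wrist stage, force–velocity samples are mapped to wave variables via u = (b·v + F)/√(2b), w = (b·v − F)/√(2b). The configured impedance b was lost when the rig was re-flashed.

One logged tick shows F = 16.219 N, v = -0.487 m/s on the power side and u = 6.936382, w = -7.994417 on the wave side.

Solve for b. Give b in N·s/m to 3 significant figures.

b = 2.36 N·s/m

u + w = -1.058035;  u + w = √(2b)·v, so √(2b) = -1.058035/(-0.487) = 2.172556.
b = (√(2b))²/2 = 4.720002/2 = 2.360001.
(Check via u − w = 2F/√(2b): u − w = 14.930799, 2F/√(2b) = 14.930797.)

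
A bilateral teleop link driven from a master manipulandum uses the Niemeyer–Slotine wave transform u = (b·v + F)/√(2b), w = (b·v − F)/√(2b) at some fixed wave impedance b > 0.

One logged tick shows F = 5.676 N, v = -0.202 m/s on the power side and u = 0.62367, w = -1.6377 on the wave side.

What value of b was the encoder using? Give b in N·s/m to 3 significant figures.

b = 12.6 N·s/m

u + w = -1.0140;  u + w = √(2b)·v, so √(2b) = -1.0140/(-0.202) = 5.0200.
b = (√(2b))²/2 = 25.1999/2 = 12.6000.
(Check via u − w = 2F/√(2b): u − w = 2.2614, 2F/√(2b) = 2.2614.)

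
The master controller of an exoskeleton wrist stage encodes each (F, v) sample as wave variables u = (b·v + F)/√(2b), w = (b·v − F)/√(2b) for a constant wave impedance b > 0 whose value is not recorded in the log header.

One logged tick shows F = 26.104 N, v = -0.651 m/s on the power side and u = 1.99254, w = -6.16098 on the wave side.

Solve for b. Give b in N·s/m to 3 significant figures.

u + w = -4.1684;  u + w = √(2b)·v, so √(2b) = -4.1684/(-0.651) = 6.4031.
b = (√(2b))²/2 = 41.0001/2 = 20.5001.
(Check via u − w = 2F/√(2b): u − w = 8.1535, 2F/√(2b) = 8.1535.)

b = 20.5 N·s/m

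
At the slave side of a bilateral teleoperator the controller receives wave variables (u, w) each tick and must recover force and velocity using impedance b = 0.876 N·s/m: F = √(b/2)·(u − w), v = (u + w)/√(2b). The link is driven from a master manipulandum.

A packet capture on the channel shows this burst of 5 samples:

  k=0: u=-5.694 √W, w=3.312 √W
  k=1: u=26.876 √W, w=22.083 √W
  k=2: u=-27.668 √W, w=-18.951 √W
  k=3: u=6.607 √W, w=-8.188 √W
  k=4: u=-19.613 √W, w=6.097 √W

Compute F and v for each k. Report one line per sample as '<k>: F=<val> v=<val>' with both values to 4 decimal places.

k=0: u−w=-9.0060, u+w=-2.3820; √(b/2)=0.6618, √(2b)=1.3236; F=0.6618×(-9.006)=-5.9603, v=-2.3820/1.3236=-1.7996
k=1: u−w=4.7930, u+w=48.9590; √(b/2)=0.6618, √(2b)=1.3236; F=0.6618×4.793=3.1721, v=48.9590/1.3236=36.9884
k=2: u−w=-8.7170, u+w=-46.6190; √(b/2)=0.6618, √(2b)=1.3236; F=0.6618×(-8.717)=-5.7690, v=-46.6190/1.3236=-35.2205
k=3: u−w=14.7950, u+w=-1.5810; √(b/2)=0.6618, √(2b)=1.3236; F=0.6618×14.795=9.7916, v=-1.5810/1.3236=-1.1944
k=4: u−w=-25.7100, u+w=-13.5160; √(b/2)=0.6618, √(2b)=1.3236; F=0.6618×(-25.71)=-17.0153, v=-13.5160/1.3236=-10.2113

0: F=-5.9603 v=-1.7996
1: F=3.1721 v=36.9884
2: F=-5.7690 v=-35.2205
3: F=9.7916 v=-1.1944
4: F=-17.0153 v=-10.2113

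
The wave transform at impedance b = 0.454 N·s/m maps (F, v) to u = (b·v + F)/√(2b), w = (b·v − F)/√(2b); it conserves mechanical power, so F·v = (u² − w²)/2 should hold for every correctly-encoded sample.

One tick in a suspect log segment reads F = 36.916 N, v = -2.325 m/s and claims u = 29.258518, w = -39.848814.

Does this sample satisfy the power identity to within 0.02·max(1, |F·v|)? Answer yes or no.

no

F·v = 36.916×(-2.325) = -85.829700 W.
(u² − w²)/2 = (856.060876 − 1587.927977)/2 = -365.933551 W.
|Δ| = 280.103851;  2% of max(1, |F·v|) = 1.716594.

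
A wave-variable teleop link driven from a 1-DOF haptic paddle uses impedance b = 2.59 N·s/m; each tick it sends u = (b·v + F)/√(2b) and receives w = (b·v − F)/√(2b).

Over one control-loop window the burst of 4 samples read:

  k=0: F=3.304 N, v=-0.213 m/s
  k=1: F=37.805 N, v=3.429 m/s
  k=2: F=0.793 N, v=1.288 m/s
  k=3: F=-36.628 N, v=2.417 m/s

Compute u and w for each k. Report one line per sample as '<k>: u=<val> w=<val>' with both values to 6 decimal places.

k=0: b·v=2.59×(-0.213)=-0.551670; √(2b)=2.275961; u=(-0.551670+3.304)/2.275961=1.209304, w=(-0.551670−3.304)/2.275961=-1.694084
k=1: b·v=2.59×3.429=8.881110; √(2b)=2.275961; u=(8.881110+37.805)/2.275961=20.512699, w=(8.881110−37.805)/2.275961=-12.708428
k=2: b·v=2.59×1.288=3.335920; √(2b)=2.275961; u=(3.335920+0.793)/2.275961=1.814143, w=(3.335920−0.793)/2.275961=1.117295
k=3: b·v=2.59×2.417=6.260030; √(2b)=2.275961; u=(6.260030+(-36.628))/2.275961=-13.342920, w=(6.260030−(-36.628))/2.275961=18.843919

0: u=1.209304 w=-1.694084
1: u=20.512699 w=-12.708428
2: u=1.814143 w=1.117295
3: u=-13.342920 w=18.843919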